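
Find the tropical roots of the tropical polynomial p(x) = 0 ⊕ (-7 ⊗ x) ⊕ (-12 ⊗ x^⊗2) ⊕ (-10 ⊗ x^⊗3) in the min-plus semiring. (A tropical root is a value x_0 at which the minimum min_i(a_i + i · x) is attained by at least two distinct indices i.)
Roots: {-2, 5, 7}

Each tropical root is a break point of the lower envelope of the lines y = a_i + i · x (there are 4 lines, with slopes 0, 1, ..., 3). Only the lines that attain the minimum somewhere contribute to roots; other lines are dominated. Here the surviving (envelope) indices are i = 3, i = 2, i = 1, i = 0.
Intersections between consecutive envelope lines give the roots: for adjacent envelope indices i < j the intersection is x = (a_i − a_j) / (j − i). Reading off the sorted break points: {-2, 5, 7}.
Verification: at each break x_0, at least two indices attain the minimum of min_i(a_i + i · x_0).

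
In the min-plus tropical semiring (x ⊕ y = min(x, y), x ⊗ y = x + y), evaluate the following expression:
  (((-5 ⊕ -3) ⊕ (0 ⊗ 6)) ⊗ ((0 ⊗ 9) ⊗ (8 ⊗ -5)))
(((-5 ⊕ -3) ⊕ (0 ⊗ 6)) ⊗ ((0 ⊗ 9) ⊗ (8 ⊗ -5))) = 7

Expand innermost to outermost. Recall ⊕ takes the minimum of its arguments and ⊗ takes their sum. Working out the expression (((-5 ⊕ -3) ⊕ (0 ⊗ 6)) ⊗ ((0 ⊗ 9) ⊗ (8 ⊗ -5))) gives 7.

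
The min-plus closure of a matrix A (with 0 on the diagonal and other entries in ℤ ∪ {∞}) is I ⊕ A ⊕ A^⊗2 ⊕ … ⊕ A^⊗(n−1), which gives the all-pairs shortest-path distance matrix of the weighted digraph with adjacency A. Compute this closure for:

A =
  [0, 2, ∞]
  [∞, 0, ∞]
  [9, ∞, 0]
Closure =
  [0, 2, ∞]
  [∞, 0, ∞]
  [9, 11, 0]

This is the Floyd-Warshall all-pairs shortest-path computation. For each intermediate vertex k = 0, 1, …, 2, update dist[i][j] ← min(dist[i][j], dist[i][k] + dist[k][j]). The final matrix gives, for each (i, j), the minimum total weight of any directed path from i to j (possibly empty when i = j).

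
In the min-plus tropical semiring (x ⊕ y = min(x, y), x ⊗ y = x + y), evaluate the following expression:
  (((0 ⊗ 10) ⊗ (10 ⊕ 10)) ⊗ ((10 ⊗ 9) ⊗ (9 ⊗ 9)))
(((0 ⊗ 10) ⊗ (10 ⊕ 10)) ⊗ ((10 ⊗ 9) ⊗ (9 ⊗ 9))) = 57

Expand innermost to outermost. Recall ⊕ takes the minimum of its arguments and ⊗ takes their sum. Working out the expression (((0 ⊗ 10) ⊗ (10 ⊕ 10)) ⊗ ((10 ⊗ 9) ⊗ (9 ⊗ 9))) gives 57.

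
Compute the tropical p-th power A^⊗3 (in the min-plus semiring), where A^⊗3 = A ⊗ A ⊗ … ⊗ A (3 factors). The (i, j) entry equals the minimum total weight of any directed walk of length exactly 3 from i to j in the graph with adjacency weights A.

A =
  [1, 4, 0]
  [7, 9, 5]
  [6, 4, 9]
A^⊗3 =
  [3, 5, 2]
  [9, 11, 8]
  [8, 10, 7]

Each entry (A^⊗3)_ij equals the minimum over all length-3 walks i = v_0 → v_1 → … → v_3 = j of Σ_t A[v_t][v_{t+1}]. For example, for (i, j) = (0, 2) we minimise over 9 possible intermediate vertex sequences; the minimum is 2, attained along the walk 0 → 0 → 0 → 2.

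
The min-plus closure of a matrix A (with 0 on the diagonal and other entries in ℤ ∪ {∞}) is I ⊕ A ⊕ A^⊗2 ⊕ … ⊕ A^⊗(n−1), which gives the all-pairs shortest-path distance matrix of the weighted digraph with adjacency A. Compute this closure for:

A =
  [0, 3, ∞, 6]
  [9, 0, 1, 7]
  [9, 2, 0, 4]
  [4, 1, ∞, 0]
Closure =
  [0, 3, 4, 6]
  [9, 0, 1, 5]
  [8, 2, 0, 4]
  [4, 1, 2, 0]

This is the Floyd-Warshall all-pairs shortest-path computation. For each intermediate vertex k = 0, 1, …, 3, update dist[i][j] ← min(dist[i][j], dist[i][k] + dist[k][j]). The final matrix gives, for each (i, j), the minimum total weight of any directed path from i to j (possibly empty when i = j).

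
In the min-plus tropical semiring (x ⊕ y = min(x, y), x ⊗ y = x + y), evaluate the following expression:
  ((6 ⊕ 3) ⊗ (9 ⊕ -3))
((6 ⊕ 3) ⊗ (9 ⊕ -3)) = 0

Expand innermost to outermost. Recall ⊕ takes the minimum of its arguments and ⊗ takes their sum. Working out the expression ((6 ⊕ 3) ⊗ (9 ⊕ -3)) gives 0.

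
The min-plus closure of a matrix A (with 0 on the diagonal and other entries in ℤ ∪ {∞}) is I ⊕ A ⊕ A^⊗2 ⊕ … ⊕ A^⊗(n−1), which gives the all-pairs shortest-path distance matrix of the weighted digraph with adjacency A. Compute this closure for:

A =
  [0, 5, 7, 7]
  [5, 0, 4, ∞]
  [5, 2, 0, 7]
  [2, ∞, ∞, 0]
Closure =
  [0, 5, 7, 7]
  [5, 0, 4, 11]
  [5, 2, 0, 7]
  [2, 7, 9, 0]

This is the Floyd-Warshall all-pairs shortest-path computation. For each intermediate vertex k = 0, 1, …, 3, update dist[i][j] ← min(dist[i][j], dist[i][k] + dist[k][j]). The final matrix gives, for each (i, j), the minimum total weight of any directed path from i to j (possibly empty when i = j).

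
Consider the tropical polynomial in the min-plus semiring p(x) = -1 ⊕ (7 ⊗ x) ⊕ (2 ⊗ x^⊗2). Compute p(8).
p(8) = -1

A tropical monomial a ⊗ x^⊗i evaluates to a + i · x. Evaluating each term at x = 8:
  Term 0 contributes -1 + 0 · 8 = -1
  Term 1 contributes 7 + 1 · 8 = 15
  Term 2 contributes 2 + 2 · 8 = 18
p(8) = ⊕ of these = min[-1, 15, 18] = -1.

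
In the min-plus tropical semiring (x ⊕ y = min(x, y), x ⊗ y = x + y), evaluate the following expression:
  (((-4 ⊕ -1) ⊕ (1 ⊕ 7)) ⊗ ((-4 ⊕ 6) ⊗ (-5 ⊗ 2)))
(((-4 ⊕ -1) ⊕ (1 ⊕ 7)) ⊗ ((-4 ⊕ 6) ⊗ (-5 ⊗ 2))) = -11

Expand innermost to outermost. Recall ⊕ takes the minimum of its arguments and ⊗ takes their sum. Working out the expression (((-4 ⊕ -1) ⊕ (1 ⊕ 7)) ⊗ ((-4 ⊕ 6) ⊗ (-5 ⊗ 2))) gives -11.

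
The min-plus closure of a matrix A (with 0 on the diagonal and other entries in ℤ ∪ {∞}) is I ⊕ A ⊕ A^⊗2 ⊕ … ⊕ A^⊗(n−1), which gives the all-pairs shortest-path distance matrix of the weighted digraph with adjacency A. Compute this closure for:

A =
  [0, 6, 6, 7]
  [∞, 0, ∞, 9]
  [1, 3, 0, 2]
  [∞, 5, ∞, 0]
Closure =
  [0, 6, 6, 7]
  [∞, 0, ∞, 9]
  [1, 3, 0, 2]
  [∞, 5, ∞, 0]

This is the Floyd-Warshall all-pairs shortest-path computation. For each intermediate vertex k = 0, 1, …, 3, update dist[i][j] ← min(dist[i][j], dist[i][k] + dist[k][j]). The final matrix gives, for each (i, j), the minimum total weight of any directed path from i to j (possibly empty when i = j).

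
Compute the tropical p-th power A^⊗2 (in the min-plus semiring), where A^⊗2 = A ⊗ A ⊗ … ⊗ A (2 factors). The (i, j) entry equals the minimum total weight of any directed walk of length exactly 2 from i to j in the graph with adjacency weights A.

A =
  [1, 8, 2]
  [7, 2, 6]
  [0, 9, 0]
A^⊗2 =
  [2, 9, 2]
  [6, 4, 6]
  [0, 8, 0]

Each entry (A^⊗2)_ij equals the minimum over all length-2 walks i = v_0 → v_1 → … → v_2 = j of Σ_t A[v_t][v_{t+1}]. For example, for (i, j) = (0, 2) we minimise over 3 possible intermediate vertex sequences; the minimum is 2, attained along the walk 0 → 2 → 2.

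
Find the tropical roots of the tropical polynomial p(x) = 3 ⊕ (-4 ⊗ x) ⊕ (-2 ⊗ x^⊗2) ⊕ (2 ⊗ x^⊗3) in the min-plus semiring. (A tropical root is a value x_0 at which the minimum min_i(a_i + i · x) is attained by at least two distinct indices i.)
Roots: {-4, -2, 7}

Each tropical root is a break point of the lower envelope of the lines y = a_i + i · x (there are 4 lines, with slopes 0, 1, ..., 3). Only the lines that attain the minimum somewhere contribute to roots; other lines are dominated. Here the surviving (envelope) indices are i = 3, i = 2, i = 1, i = 0.
Intersections between consecutive envelope lines give the roots: for adjacent envelope indices i < j the intersection is x = (a_i − a_j) / (j − i). Reading off the sorted break points: {-4, -2, 7}.
Verification: at each break x_0, at least two indices attain the minimum of min_i(a_i + i · x_0).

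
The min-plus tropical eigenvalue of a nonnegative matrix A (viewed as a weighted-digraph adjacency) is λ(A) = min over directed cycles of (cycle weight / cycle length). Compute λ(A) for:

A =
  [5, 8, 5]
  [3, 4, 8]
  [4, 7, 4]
λ(A) = 4

Enumerate directed cycles and compute their means (weight / length). Sample:
  cycle 0 → 0: weight = 5, length = 1, mean = 5/1 ≈ 5.000
  cycle 1 → 1: weight = 4, length = 1, mean = 4/1 ≈ 4.000
  cycle 2 → 2: weight = 4, length = 1, mean = 4/1 ≈ 4.000
  cycle 0 → 1 → 0: weight = 11, length = 2, mean = 11/2 ≈ 5.500
  cycle 0 → 2 → 0: weight = 9, length = 2, mean = 9/2 ≈ 4.500
  cycle 1 → 0 → 1: weight = 11, length = 2, mean = 11/2 ≈ 5.500
Minimum mean = 4.000, attained e.g. along the cycle 1 → 1 with weight 4 and length 1. So λ(A) = 4/1 = 4.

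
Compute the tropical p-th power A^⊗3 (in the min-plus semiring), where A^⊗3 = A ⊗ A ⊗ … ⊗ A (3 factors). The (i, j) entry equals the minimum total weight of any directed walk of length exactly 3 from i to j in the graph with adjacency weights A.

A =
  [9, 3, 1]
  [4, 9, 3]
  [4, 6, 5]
A^⊗3 =
  [10, 8, 6]
  [9, 10, 8]
  [9, 11, 10]

Each entry (A^⊗3)_ij equals the minimum over all length-3 walks i = v_0 → v_1 → … → v_3 = j of Σ_t A[v_t][v_{t+1}]. For example, for (i, j) = (0, 2) we minimise over 9 possible intermediate vertex sequences; the minimum is 6, attained along the walk 0 → 2 → 0 → 2.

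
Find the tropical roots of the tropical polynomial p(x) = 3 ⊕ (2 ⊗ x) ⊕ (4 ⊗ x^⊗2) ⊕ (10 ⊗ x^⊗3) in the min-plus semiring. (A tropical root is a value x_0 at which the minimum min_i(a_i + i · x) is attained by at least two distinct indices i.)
Roots: {-6, -2, 1}

Each tropical root is a break point of the lower envelope of the lines y = a_i + i · x (there are 4 lines, with slopes 0, 1, ..., 3). Only the lines that attain the minimum somewhere contribute to roots; other lines are dominated. Here the surviving (envelope) indices are i = 3, i = 2, i = 1, i = 0.
Intersections between consecutive envelope lines give the roots: for adjacent envelope indices i < j the intersection is x = (a_i − a_j) / (j − i). Reading off the sorted break points: {-6, -2, 1}.
Verification: at each break x_0, at least two indices attain the minimum of min_i(a_i + i · x_0).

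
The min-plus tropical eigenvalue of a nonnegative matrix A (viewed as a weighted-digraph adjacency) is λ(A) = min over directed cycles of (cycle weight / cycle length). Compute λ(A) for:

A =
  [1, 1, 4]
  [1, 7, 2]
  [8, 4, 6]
λ(A) = 1

Enumerate directed cycles and compute their means (weight / length). Sample:
  cycle 0 → 0: weight = 1, length = 1, mean = 1/1 ≈ 1.000
  cycle 1 → 1: weight = 7, length = 1, mean = 7/1 ≈ 7.000
  cycle 2 → 2: weight = 6, length = 1, mean = 6/1 ≈ 6.000
  cycle 0 → 1 → 0: weight = 2, length = 2, mean = 2/2 ≈ 1.000
  cycle 0 → 2 → 0: weight = 12, length = 2, mean = 12/2 ≈ 6.000
  cycle 1 → 0 → 1: weight = 2, length = 2, mean = 2/2 ≈ 1.000
Minimum mean = 1.000, attained e.g. along the cycle 0 → 0 with weight 1 and length 1. So λ(A) = 1/1 = 1.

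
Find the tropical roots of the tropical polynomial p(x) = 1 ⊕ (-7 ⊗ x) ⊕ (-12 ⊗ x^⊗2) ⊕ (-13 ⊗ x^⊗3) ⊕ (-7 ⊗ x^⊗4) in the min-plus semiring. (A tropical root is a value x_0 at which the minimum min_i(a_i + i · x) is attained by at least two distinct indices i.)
Roots: {-6, 1, 5, 8}

Each tropical root is a break point of the lower envelope of the lines y = a_i + i · x (there are 5 lines, with slopes 0, 1, ..., 4). Only the lines that attain the minimum somewhere contribute to roots; other lines are dominated. Here the surviving (envelope) indices are i = 4, i = 3, i = 2, i = 1, i = 0.
Intersections between consecutive envelope lines give the roots: for adjacent envelope indices i < j the intersection is x = (a_i − a_j) / (j − i). Reading off the sorted break points: {-6, 1, 5, 8}.
Verification: at each break x_0, at least two indices attain the minimum of min_i(a_i + i · x_0).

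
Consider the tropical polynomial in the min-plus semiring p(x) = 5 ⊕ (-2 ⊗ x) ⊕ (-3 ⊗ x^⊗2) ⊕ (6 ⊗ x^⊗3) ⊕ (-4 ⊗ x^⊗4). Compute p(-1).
p(-1) = -8

A tropical monomial a ⊗ x^⊗i evaluates to a + i · x. Evaluating each term at x = -1:
  Term 0 contributes 5 + 0 · -1 = 5
  Term 1 contributes -2 + 1 · -1 = -3
  Term 2 contributes -3 + 2 · -1 = -5
  Term 3 contributes 6 + 3 · -1 = 3
  Term 4 contributes -4 + 4 · -1 = -8
p(-1) = ⊕ of these = min[5, -3, -5, 3, -8] = -8.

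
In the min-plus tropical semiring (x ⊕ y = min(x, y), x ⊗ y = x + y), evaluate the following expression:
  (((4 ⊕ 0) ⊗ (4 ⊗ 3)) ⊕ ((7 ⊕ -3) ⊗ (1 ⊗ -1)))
(((4 ⊕ 0) ⊗ (4 ⊗ 3)) ⊕ ((7 ⊕ -3) ⊗ (1 ⊗ -1))) = -3

Expand innermost to outermost. Recall ⊕ takes the minimum of its arguments and ⊗ takes their sum. Working out the expression (((4 ⊕ 0) ⊗ (4 ⊗ 3)) ⊕ ((7 ⊕ -3) ⊗ (1 ⊗ -1))) gives -3.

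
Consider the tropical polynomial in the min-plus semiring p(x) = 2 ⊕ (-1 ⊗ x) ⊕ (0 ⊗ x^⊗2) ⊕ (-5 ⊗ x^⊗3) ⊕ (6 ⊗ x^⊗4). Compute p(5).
p(5) = 2

A tropical monomial a ⊗ x^⊗i evaluates to a + i · x. Evaluating each term at x = 5:
  Term 0 contributes 2 + 0 · 5 = 2
  Term 1 contributes -1 + 1 · 5 = 4
  Term 2 contributes 0 + 2 · 5 = 10
  Term 3 contributes -5 + 3 · 5 = 10
  Term 4 contributes 6 + 4 · 5 = 26
p(5) = ⊕ of these = min[2, 4, 10, 10, 26] = 2.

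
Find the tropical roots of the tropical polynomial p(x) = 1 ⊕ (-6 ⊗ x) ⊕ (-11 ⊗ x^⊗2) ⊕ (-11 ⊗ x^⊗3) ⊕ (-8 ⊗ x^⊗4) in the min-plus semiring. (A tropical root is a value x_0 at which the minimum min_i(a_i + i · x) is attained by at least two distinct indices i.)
Roots: {-3, 0, 5, 7}

Each tropical root is a break point of the lower envelope of the lines y = a_i + i · x (there are 5 lines, with slopes 0, 1, ..., 4). Only the lines that attain the minimum somewhere contribute to roots; other lines are dominated. Here the surviving (envelope) indices are i = 4, i = 3, i = 2, i = 1, i = 0.
Intersections between consecutive envelope lines give the roots: for adjacent envelope indices i < j the intersection is x = (a_i − a_j) / (j − i). Reading off the sorted break points: {-3, 0, 5, 7}.
Verification: at each break x_0, at least two indices attain the minimum of min_i(a_i + i · x_0).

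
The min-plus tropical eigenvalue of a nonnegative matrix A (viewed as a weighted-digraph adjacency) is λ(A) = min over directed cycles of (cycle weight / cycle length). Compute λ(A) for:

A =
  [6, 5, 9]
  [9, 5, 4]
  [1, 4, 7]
λ(A) = 10/3

Enumerate directed cycles and compute their means (weight / length). Sample:
  cycle 0 → 0: weight = 6, length = 1, mean = 6/1 ≈ 6.000
  cycle 1 → 1: weight = 5, length = 1, mean = 5/1 ≈ 5.000
  cycle 2 → 2: weight = 7, length = 1, mean = 7/1 ≈ 7.000
  cycle 0 → 1 → 0: weight = 14, length = 2, mean = 14/2 ≈ 7.000
  cycle 0 → 2 → 0: weight = 10, length = 2, mean = 10/2 ≈ 5.000
  cycle 1 → 0 → 1: weight = 14, length = 2, mean = 14/2 ≈ 7.000
Minimum mean = 3.333, attained e.g. along the cycle 0 → 1 → 2 → 0 with weight 10 and length 3. So λ(A) = 10/3 = 10/3.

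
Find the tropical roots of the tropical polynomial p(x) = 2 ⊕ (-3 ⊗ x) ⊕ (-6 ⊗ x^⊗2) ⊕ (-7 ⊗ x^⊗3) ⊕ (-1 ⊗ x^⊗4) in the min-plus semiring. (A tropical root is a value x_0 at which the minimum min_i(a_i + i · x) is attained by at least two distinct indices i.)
Roots: {-6, 1, 3, 5}

Each tropical root is a break point of the lower envelope of the lines y = a_i + i · x (there are 5 lines, with slopes 0, 1, ..., 4). Only the lines that attain the minimum somewhere contribute to roots; other lines are dominated. Here the surviving (envelope) indices are i = 4, i = 3, i = 2, i = 1, i = 0.
Intersections between consecutive envelope lines give the roots: for adjacent envelope indices i < j the intersection is x = (a_i − a_j) / (j − i). Reading off the sorted break points: {-6, 1, 3, 5}.
Verification: at each break x_0, at least two indices attain the minimum of min_i(a_i + i · x_0).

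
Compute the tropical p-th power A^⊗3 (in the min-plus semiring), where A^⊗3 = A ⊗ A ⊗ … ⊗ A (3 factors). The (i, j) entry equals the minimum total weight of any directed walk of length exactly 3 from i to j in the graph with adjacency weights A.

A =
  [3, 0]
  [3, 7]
A^⊗3 =
  [6, 3]
  [6, 6]

Each entry (A^⊗3)_ij equals the minimum over all length-3 walks i = v_0 → v_1 → … → v_3 = j of Σ_t A[v_t][v_{t+1}]. For example, for (i, j) = (0, 1) we minimise over 4 possible intermediate vertex sequences; the minimum is 3, attained along the walk 0 → 1 → 0 → 1.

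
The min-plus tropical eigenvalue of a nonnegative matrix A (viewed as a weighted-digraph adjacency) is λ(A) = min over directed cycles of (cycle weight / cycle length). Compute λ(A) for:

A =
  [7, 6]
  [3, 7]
λ(A) = 9/2

Enumerate directed cycles and compute their means (weight / length). Sample:
  cycle 0 → 0: weight = 7, length = 1, mean = 7/1 ≈ 7.000
  cycle 1 → 1: weight = 7, length = 1, mean = 7/1 ≈ 7.000
  cycle 0 → 1 → 0: weight = 9, length = 2, mean = 9/2 ≈ 4.500
  cycle 1 → 0 → 1: weight = 9, length = 2, mean = 9/2 ≈ 4.500
Minimum mean = 4.500, attained e.g. along the cycle 0 → 1 → 0 with weight 9 and length 2. So λ(A) = 9/2 = 9/2.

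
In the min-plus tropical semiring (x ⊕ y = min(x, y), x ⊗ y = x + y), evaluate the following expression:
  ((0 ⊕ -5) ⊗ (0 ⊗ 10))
((0 ⊕ -5) ⊗ (0 ⊗ 10)) = 5

Expand innermost to outermost. Recall ⊕ takes the minimum of its arguments and ⊗ takes their sum. Working out the expression ((0 ⊕ -5) ⊗ (0 ⊗ 10)) gives 5.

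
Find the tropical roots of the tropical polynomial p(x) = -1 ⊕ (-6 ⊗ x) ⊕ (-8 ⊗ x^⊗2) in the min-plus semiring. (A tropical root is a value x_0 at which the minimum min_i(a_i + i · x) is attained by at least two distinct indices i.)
Roots: {2, 5}

Each tropical root is a break point of the lower envelope of the lines y = a_i + i · x (there are 3 lines, with slopes 0, 1, ..., 2). Only the lines that attain the minimum somewhere contribute to roots; other lines are dominated. Here the surviving (envelope) indices are i = 2, i = 1, i = 0.
Intersections between consecutive envelope lines give the roots: for adjacent envelope indices i < j the intersection is x = (a_i − a_j) / (j − i). Reading off the sorted break points: {2, 5}.
Verification: at each break x_0, at least two indices attain the minimum of min_i(a_i + i · x_0).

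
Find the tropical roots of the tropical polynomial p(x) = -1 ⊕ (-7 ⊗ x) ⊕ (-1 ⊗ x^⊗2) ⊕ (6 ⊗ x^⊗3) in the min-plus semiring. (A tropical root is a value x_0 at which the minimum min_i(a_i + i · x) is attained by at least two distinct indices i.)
Roots: {-7, -6, 6}

Each tropical root is a break point of the lower envelope of the lines y = a_i + i · x (there are 4 lines, with slopes 0, 1, ..., 3). Only the lines that attain the minimum somewhere contribute to roots; other lines are dominated. Here the surviving (envelope) indices are i = 3, i = 2, i = 1, i = 0.
Intersections between consecutive envelope lines give the roots: for adjacent envelope indices i < j the intersection is x = (a_i − a_j) / (j − i). Reading off the sorted break points: {-7, -6, 6}.
Verification: at each break x_0, at least two indices attain the minimum of min_i(a_i + i · x_0).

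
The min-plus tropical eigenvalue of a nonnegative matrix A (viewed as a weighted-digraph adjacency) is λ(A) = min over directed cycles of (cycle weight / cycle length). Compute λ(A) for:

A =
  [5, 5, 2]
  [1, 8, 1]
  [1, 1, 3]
λ(A) = 1

Enumerate directed cycles and compute their means (weight / length). Sample:
  cycle 0 → 0: weight = 5, length = 1, mean = 5/1 ≈ 5.000
  cycle 1 → 1: weight = 8, length = 1, mean = 8/1 ≈ 8.000
  cycle 2 → 2: weight = 3, length = 1, mean = 3/1 ≈ 3.000
  cycle 0 → 1 → 0: weight = 6, length = 2, mean = 6/2 ≈ 3.000
  cycle 0 → 2 → 0: weight = 3, length = 2, mean = 3/2 ≈ 1.500
  cycle 1 → 0 → 1: weight = 6, length = 2, mean = 6/2 ≈ 3.000
Minimum mean = 1.000, attained e.g. along the cycle 1 → 2 → 1 with weight 2 and length 2. So λ(A) = 2/2 = 1.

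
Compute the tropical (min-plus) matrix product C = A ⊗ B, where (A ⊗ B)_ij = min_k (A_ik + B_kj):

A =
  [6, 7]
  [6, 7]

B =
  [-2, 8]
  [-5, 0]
A ⊗ B =
  [2, 7]
  [2, 7]

Apply the min-plus product entry-by-entry:
  C[0][0] = min over k of (A[0][0] + B[0][0] = 6 + -2 = 4, A[0][1] + B[1][0] = 7 + -5 = 2) = 2 (attained at k = 1)
  C[0][1] = min over k of (A[0][0] + B[0][1] = 6 + 8 = 14, A[0][1] + B[1][1] = 7 + 0 = 7) = 7 (attained at k = 1)
  C[1][0] = min over k of (A[1][0] + B[0][0] = 6 + -2 = 4, A[1][1] + B[1][0] = 7 + -5 = 2) = 2 (attained at k = 1)
  C[1][1] = min over k of (A[1][0] + B[0][1] = 6 + 8 = 14, A[1][1] + B[1][1] = 7 + 0 = 7) = 7 (attained at k = 1)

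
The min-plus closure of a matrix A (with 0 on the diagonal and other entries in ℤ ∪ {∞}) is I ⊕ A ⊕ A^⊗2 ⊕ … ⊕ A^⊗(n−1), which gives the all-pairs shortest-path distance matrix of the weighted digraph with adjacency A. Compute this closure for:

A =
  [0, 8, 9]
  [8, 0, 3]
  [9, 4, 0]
Closure =
  [0, 8, 9]
  [8, 0, 3]
  [9, 4, 0]

This is the Floyd-Warshall all-pairs shortest-path computation. For each intermediate vertex k = 0, 1, …, 2, update dist[i][j] ← min(dist[i][j], dist[i][k] + dist[k][j]). The final matrix gives, for each (i, j), the minimum total weight of any directed path from i to j (possibly empty when i = j).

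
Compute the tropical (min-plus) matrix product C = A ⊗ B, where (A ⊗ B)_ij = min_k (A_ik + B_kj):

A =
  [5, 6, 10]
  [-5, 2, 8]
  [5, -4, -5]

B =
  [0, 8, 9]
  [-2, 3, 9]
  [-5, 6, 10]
A ⊗ B =
  [4, 9, 14]
  [-5, 3, 4]
  [-10, -1, 5]

Apply the min-plus product entry-by-entry:
  C[0][0] = min over k of (A[0][0] + B[0][0] = 5 + 0 = 5, A[0][1] + B[1][0] = 6 + -2 = 4, A[0][2] + B[2][0] = 10 + -5 = 5) = 4 (attained at k = 1)
  C[0][1] = min over k of (A[0][0] + B[0][1] = 5 + 8 = 13, A[0][1] + B[1][1] = 6 + 3 = 9, A[0][2] + B[2][1] = 10 + 6 = 16) = 9 (attained at k = 1)
  C[0][2] = min over k of (A[0][0] + B[0][2] = 5 + 9 = 14, A[0][1] + B[1][2] = 6 + 9 = 15, A[0][2] + B[2][2] = 10 + 10 = 20) = 14 (attained at k = 0)
  C[1][0] = min over k of (A[1][0] + B[0][0] = -5 + 0 = -5, A[1][1] + B[1][0] = 2 + -2 = 0, A[1][2] + B[2][0] = 8 + -5 = 3) = -5 (attained at k = 0)
  C[1][1] = min over k of (A[1][0] + B[0][1] = -5 + 8 = 3, A[1][1] + B[1][1] = 2 + 3 = 5, A[1][2] + B[2][1] = 8 + 6 = 14) = 3 (attained at k = 0)
  C[1][2] = min over k of (A[1][0] + B[0][2] = -5 + 9 = 4, A[1][1] + B[1][2] = 2 + 9 = 11, A[1][2] + B[2][2] = 8 + 10 = 18) = 4 (attained at k = 0)
  C[2][0] = min over k of (A[2][0] + B[0][0] = 5 + 0 = 5, A[2][1] + B[1][0] = -4 + -2 = -6, A[2][2] + B[2][0] = -5 + -5 = -10) = -10 (attained at k = 2)
  C[2][1] = min over k of (A[2][0] + B[0][1] = 5 + 8 = 13, A[2][1] + B[1][1] = -4 + 3 = -1, A[2][2] + B[2][1] = -5 + 6 = 1) = -1 (attained at k = 1)
  C[2][2] = min over k of (A[2][0] + B[0][2] = 5 + 9 = 14, A[2][1] + B[1][2] = -4 + 9 = 5, A[2][2] + B[2][2] = -5 + 10 = 5) = 5 (attained at k = 1)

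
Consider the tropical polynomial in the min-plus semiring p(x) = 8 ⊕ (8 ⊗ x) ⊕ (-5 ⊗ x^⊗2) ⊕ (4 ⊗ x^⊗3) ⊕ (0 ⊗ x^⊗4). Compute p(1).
p(1) = -3

A tropical monomial a ⊗ x^⊗i evaluates to a + i · x. Evaluating each term at x = 1:
  Term 0 contributes 8 + 0 · 1 = 8
  Term 1 contributes 8 + 1 · 1 = 9
  Term 2 contributes -5 + 2 · 1 = -3
  Term 3 contributes 4 + 3 · 1 = 7
  Term 4 contributes 0 + 4 · 1 = 4
p(1) = ⊕ of these = min[8, 9, -3, 7, 4] = -3.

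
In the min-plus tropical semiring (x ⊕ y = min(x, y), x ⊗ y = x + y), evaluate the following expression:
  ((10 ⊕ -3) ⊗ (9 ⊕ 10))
((10 ⊕ -3) ⊗ (9 ⊕ 10)) = 6

Expand innermost to outermost. Recall ⊕ takes the minimum of its arguments and ⊗ takes their sum. Working out the expression ((10 ⊕ -3) ⊗ (9 ⊕ 10)) gives 6.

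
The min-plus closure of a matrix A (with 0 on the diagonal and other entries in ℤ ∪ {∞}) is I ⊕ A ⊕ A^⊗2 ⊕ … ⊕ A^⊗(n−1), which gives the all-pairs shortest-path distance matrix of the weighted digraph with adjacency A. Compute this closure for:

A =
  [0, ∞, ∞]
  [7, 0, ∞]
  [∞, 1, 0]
Closure =
  [0, ∞, ∞]
  [7, 0, ∞]
  [8, 1, 0]

This is the Floyd-Warshall all-pairs shortest-path computation. For each intermediate vertex k = 0, 1, …, 2, update dist[i][j] ← min(dist[i][j], dist[i][k] + dist[k][j]). The final matrix gives, for each (i, j), the minimum total weight of any directed path from i to j (possibly empty when i = j).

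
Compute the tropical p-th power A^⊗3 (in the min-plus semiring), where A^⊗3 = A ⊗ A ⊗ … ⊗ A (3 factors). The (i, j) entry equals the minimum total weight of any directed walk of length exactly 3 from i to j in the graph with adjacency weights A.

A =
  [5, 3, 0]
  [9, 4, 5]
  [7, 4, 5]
A^⊗3 =
  [12, 8, 7]
  [16, 12, 12]
  [14, 11, 12]

Each entry (A^⊗3)_ij equals the minimum over all length-3 walks i = v_0 → v_1 → … → v_3 = j of Σ_t A[v_t][v_{t+1}]. For example, for (i, j) = (0, 2) we minimise over 9 possible intermediate vertex sequences; the minimum is 7, attained along the walk 0 → 2 → 0 → 2.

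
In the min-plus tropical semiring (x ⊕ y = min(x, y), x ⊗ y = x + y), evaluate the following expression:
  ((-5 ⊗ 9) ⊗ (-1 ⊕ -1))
((-5 ⊗ 9) ⊗ (-1 ⊕ -1)) = 3

Expand innermost to outermost. Recall ⊕ takes the minimum of its arguments and ⊗ takes their sum. Working out the expression ((-5 ⊗ 9) ⊗ (-1 ⊕ -1)) gives 3.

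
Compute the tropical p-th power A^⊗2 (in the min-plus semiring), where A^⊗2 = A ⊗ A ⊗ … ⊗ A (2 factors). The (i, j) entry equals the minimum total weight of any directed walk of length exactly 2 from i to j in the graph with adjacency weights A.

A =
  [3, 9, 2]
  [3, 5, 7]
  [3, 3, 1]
A^⊗2 =
  [5, 5, 3]
  [6, 10, 5]
  [4, 4, 2]

Each entry (A^⊗2)_ij equals the minimum over all length-2 walks i = v_0 → v_1 → … → v_2 = j of Σ_t A[v_t][v_{t+1}]. For example, for (i, j) = (0, 2) we minimise over 3 possible intermediate vertex sequences; the minimum is 3, attained along the walk 0 → 2 → 2.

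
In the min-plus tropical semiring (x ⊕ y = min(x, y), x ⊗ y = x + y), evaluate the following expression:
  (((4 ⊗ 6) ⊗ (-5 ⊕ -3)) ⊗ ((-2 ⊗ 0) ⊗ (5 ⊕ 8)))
(((4 ⊗ 6) ⊗ (-5 ⊕ -3)) ⊗ ((-2 ⊗ 0) ⊗ (5 ⊕ 8))) = 8

Expand innermost to outermost. Recall ⊕ takes the minimum of its arguments and ⊗ takes their sum. Working out the expression (((4 ⊗ 6) ⊗ (-5 ⊕ -3)) ⊗ ((-2 ⊗ 0) ⊗ (5 ⊕ 8))) gives 8.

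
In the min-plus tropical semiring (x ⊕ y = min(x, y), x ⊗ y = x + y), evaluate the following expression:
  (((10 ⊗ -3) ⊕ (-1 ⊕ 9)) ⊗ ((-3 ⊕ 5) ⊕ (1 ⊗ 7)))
(((10 ⊗ -3) ⊕ (-1 ⊕ 9)) ⊗ ((-3 ⊕ 5) ⊕ (1 ⊗ 7))) = -4

Expand innermost to outermost. Recall ⊕ takes the minimum of its arguments and ⊗ takes their sum. Working out the expression (((10 ⊗ -3) ⊕ (-1 ⊕ 9)) ⊗ ((-3 ⊕ 5) ⊕ (1 ⊗ 7))) gives -4.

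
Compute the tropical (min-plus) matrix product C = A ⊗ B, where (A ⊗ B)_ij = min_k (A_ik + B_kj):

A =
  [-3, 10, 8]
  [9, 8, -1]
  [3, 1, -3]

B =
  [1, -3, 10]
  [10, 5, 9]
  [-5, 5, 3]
A ⊗ B =
  [-2, -6, 7]
  [-6, 4, 2]
  [-8, 0, 0]

Apply the min-plus product entry-by-entry:
  C[0][0] = min over k of (A[0][0] + B[0][0] = -3 + 1 = -2, A[0][1] + B[1][0] = 10 + 10 = 20, A[0][2] + B[2][0] = 8 + -5 = 3) = -2 (attained at k = 0)
  C[0][1] = min over k of (A[0][0] + B[0][1] = -3 + -3 = -6, A[0][1] + B[1][1] = 10 + 5 = 15, A[0][2] + B[2][1] = 8 + 5 = 13) = -6 (attained at k = 0)
  C[0][2] = min over k of (A[0][0] + B[0][2] = -3 + 10 = 7, A[0][1] + B[1][2] = 10 + 9 = 19, A[0][2] + B[2][2] = 8 + 3 = 11) = 7 (attained at k = 0)
  C[1][0] = min over k of (A[1][0] + B[0][0] = 9 + 1 = 10, A[1][1] + B[1][0] = 8 + 10 = 18, A[1][2] + B[2][0] = -1 + -5 = -6) = -6 (attained at k = 2)
  C[1][1] = min over k of (A[1][0] + B[0][1] = 9 + -3 = 6, A[1][1] + B[1][1] = 8 + 5 = 13, A[1][2] + B[2][1] = -1 + 5 = 4) = 4 (attained at k = 2)
  C[1][2] = min over k of (A[1][0] + B[0][2] = 9 + 10 = 19, A[1][1] + B[1][2] = 8 + 9 = 17, A[1][2] + B[2][2] = -1 + 3 = 2) = 2 (attained at k = 2)
  C[2][0] = min over k of (A[2][0] + B[0][0] = 3 + 1 = 4, A[2][1] + B[1][0] = 1 + 10 = 11, A[2][2] + B[2][0] = -3 + -5 = -8) = -8 (attained at k = 2)
  C[2][1] = min over k of (A[2][0] + B[0][1] = 3 + -3 = 0, A[2][1] + B[1][1] = 1 + 5 = 6, A[2][2] + B[2][1] = -3 + 5 = 2) = 0 (attained at k = 0)
  C[2][2] = min over k of (A[2][0] + B[0][2] = 3 + 10 = 13, A[2][1] + B[1][2] = 1 + 9 = 10, A[2][2] + B[2][2] = -3 + 3 = 0) = 0 (attained at k = 2)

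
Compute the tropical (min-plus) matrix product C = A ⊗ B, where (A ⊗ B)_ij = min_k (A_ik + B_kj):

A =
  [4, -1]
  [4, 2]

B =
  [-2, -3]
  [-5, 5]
A ⊗ B =
  [-6, 1]
  [-3, 1]

Apply the min-plus product entry-by-entry:
  C[0][0] = min over k of (A[0][0] + B[0][0] = 4 + -2 = 2, A[0][1] + B[1][0] = -1 + -5 = -6) = -6 (attained at k = 1)
  C[0][1] = min over k of (A[0][0] + B[0][1] = 4 + -3 = 1, A[0][1] + B[1][1] = -1 + 5 = 4) = 1 (attained at k = 0)
  C[1][0] = min over k of (A[1][0] + B[0][0] = 4 + -2 = 2, A[1][1] + B[1][0] = 2 + -5 = -3) = -3 (attained at k = 1)
  C[1][1] = min over k of (A[1][0] + B[0][1] = 4 + -3 = 1, A[1][1] + B[1][1] = 2 + 5 = 7) = 1 (attained at k = 0)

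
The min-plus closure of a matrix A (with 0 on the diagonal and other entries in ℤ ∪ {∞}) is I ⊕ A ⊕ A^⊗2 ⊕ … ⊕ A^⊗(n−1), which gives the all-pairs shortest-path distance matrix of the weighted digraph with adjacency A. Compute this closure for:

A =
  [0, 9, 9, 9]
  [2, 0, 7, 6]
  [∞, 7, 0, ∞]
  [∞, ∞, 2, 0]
Closure =
  [0, 9, 9, 9]
  [2, 0, 7, 6]
  [9, 7, 0, 13]
  [11, 9, 2, 0]

This is the Floyd-Warshall all-pairs shortest-path computation. For each intermediate vertex k = 0, 1, …, 3, update dist[i][j] ← min(dist[i][j], dist[i][k] + dist[k][j]). The final matrix gives, for each (i, j), the minimum total weight of any directed path from i to j (possibly empty when i = j).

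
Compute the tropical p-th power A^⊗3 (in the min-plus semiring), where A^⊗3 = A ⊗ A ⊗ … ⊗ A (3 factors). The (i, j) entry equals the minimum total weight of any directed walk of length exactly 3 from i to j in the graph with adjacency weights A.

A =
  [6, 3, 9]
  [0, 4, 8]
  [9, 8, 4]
A^⊗3 =
  [7, 6, 12]
  [3, 7, 11]
  [12, 11, 12]

Each entry (A^⊗3)_ij equals the minimum over all length-3 walks i = v_0 → v_1 → … → v_3 = j of Σ_t A[v_t][v_{t+1}]. For example, for (i, j) = (0, 2) we minimise over 9 possible intermediate vertex sequences; the minimum is 12, attained along the walk 0 → 1 → 0 → 2.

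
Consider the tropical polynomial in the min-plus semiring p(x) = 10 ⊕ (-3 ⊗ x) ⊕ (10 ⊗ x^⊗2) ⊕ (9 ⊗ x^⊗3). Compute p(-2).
p(-2) = -5

A tropical monomial a ⊗ x^⊗i evaluates to a + i · x. Evaluating each term at x = -2:
  Term 0 contributes 10 + 0 · -2 = 10
  Term 1 contributes -3 + 1 · -2 = -5
  Term 2 contributes 10 + 2 · -2 = 6
  Term 3 contributes 9 + 3 · -2 = 3
p(-2) = ⊕ of these = min[10, -5, 6, 3] = -5.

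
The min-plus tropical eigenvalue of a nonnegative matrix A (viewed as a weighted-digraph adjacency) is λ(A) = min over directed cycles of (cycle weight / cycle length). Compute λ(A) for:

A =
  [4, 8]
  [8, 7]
λ(A) = 4

Enumerate directed cycles and compute their means (weight / length). Sample:
  cycle 0 → 0: weight = 4, length = 1, mean = 4/1 ≈ 4.000
  cycle 1 → 1: weight = 7, length = 1, mean = 7/1 ≈ 7.000
  cycle 0 → 1 → 0: weight = 16, length = 2, mean = 16/2 ≈ 8.000
  cycle 1 → 0 → 1: weight = 16, length = 2, mean = 16/2 ≈ 8.000
Minimum mean = 4.000, attained e.g. along the cycle 0 → 0 with weight 4 and length 1. So λ(A) = 4/1 = 4.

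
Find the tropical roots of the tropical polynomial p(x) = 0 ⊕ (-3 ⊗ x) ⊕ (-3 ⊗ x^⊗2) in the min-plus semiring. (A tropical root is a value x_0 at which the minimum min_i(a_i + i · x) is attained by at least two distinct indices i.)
Roots: {0, 3}

Each tropical root is a break point of the lower envelope of the lines y = a_i + i · x (there are 3 lines, with slopes 0, 1, ..., 2). Only the lines that attain the minimum somewhere contribute to roots; other lines are dominated. Here the surviving (envelope) indices are i = 2, i = 1, i = 0.
Intersections between consecutive envelope lines give the roots: for adjacent envelope indices i < j the intersection is x = (a_i − a_j) / (j − i). Reading off the sorted break points: {0, 3}.
Verification: at each break x_0, at least two indices attain the minimum of min_i(a_i + i · x_0).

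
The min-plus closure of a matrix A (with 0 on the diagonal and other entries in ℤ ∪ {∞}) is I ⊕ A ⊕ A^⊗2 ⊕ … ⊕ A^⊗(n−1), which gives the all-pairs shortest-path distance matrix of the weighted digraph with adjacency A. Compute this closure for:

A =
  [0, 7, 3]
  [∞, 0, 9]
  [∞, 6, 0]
Closure =
  [0, 7, 3]
  [∞, 0, 9]
  [∞, 6, 0]

This is the Floyd-Warshall all-pairs shortest-path computation. For each intermediate vertex k = 0, 1, …, 2, update dist[i][j] ← min(dist[i][j], dist[i][k] + dist[k][j]). The final matrix gives, for each (i, j), the minimum total weight of any directed path from i to j (possibly empty when i = j).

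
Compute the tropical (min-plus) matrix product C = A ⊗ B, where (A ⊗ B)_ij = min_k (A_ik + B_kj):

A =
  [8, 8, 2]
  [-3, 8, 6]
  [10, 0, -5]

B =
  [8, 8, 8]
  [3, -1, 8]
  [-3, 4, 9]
A ⊗ B =
  [-1, 6, 11]
  [3, 5, 5]
  [-8, -1, 4]

Apply the min-plus product entry-by-entry:
  C[0][0] = min over k of (A[0][0] + B[0][0] = 8 + 8 = 16, A[0][1] + B[1][0] = 8 + 3 = 11, A[0][2] + B[2][0] = 2 + -3 = -1) = -1 (attained at k = 2)
  C[0][1] = min over k of (A[0][0] + B[0][1] = 8 + 8 = 16, A[0][1] + B[1][1] = 8 + -1 = 7, A[0][2] + B[2][1] = 2 + 4 = 6) = 6 (attained at k = 2)
  C[0][2] = min over k of (A[0][0] + B[0][2] = 8 + 8 = 16, A[0][1] + B[1][2] = 8 + 8 = 16, A[0][2] + B[2][2] = 2 + 9 = 11) = 11 (attained at k = 2)
  C[1][0] = min over k of (A[1][0] + B[0][0] = -3 + 8 = 5, A[1][1] + B[1][0] = 8 + 3 = 11, A[1][2] + B[2][0] = 6 + -3 = 3) = 3 (attained at k = 2)
  C[1][1] = min over k of (A[1][0] + B[0][1] = -3 + 8 = 5, A[1][1] + B[1][1] = 8 + -1 = 7, A[1][2] + B[2][1] = 6 + 4 = 10) = 5 (attained at k = 0)
  C[1][2] = min over k of (A[1][0] + B[0][2] = -3 + 8 = 5, A[1][1] + B[1][2] = 8 + 8 = 16, A[1][2] + B[2][2] = 6 + 9 = 15) = 5 (attained at k = 0)
  C[2][0] = min over k of (A[2][0] + B[0][0] = 10 + 8 = 18, A[2][1] + B[1][0] = 0 + 3 = 3, A[2][2] + B[2][0] = -5 + -3 = -8) = -8 (attained at k = 2)
  C[2][1] = min over k of (A[2][0] + B[0][1] = 10 + 8 = 18, A[2][1] + B[1][1] = 0 + -1 = -1, A[2][2] + B[2][1] = -5 + 4 = -1) = -1 (attained at k = 1)
  C[2][2] = min over k of (A[2][0] + B[0][2] = 10 + 8 = 18, A[2][1] + B[1][2] = 0 + 8 = 8, A[2][2] + B[2][2] = -5 + 9 = 4) = 4 (attained at k = 2)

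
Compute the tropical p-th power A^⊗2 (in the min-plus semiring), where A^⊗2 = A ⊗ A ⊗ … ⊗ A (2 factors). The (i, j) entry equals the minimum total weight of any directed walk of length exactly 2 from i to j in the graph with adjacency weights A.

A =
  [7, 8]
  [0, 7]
A^⊗2 =
  [8, 15]
  [7, 8]

Each entry (A^⊗2)_ij equals the minimum over all length-2 walks i = v_0 → v_1 → … → v_2 = j of Σ_t A[v_t][v_{t+1}]. For example, for (i, j) = (0, 1) we minimise over 2 possible intermediate vertex sequences; the minimum is 15, attained along the walk 0 → 0 → 1.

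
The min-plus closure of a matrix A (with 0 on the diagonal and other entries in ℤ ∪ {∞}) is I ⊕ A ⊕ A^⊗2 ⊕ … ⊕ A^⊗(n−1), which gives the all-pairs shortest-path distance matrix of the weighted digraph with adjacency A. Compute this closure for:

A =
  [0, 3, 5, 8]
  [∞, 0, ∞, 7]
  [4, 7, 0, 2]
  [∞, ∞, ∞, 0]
Closure =
  [0, 3, 5, 7]
  [∞, 0, ∞, 7]
  [4, 7, 0, 2]
  [∞, ∞, ∞, 0]

This is the Floyd-Warshall all-pairs shortest-path computation. For each intermediate vertex k = 0, 1, …, 3, update dist[i][j] ← min(dist[i][j], dist[i][k] + dist[k][j]). The final matrix gives, for each (i, j), the minimum total weight of any directed path from i to j (possibly empty when i = j).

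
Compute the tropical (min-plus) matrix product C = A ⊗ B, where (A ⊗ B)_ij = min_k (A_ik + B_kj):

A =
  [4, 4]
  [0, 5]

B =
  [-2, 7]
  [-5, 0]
A ⊗ B =
  [-1, 4]
  [-2, 5]

Apply the min-plus product entry-by-entry:
  C[0][0] = min over k of (A[0][0] + B[0][0] = 4 + -2 = 2, A[0][1] + B[1][0] = 4 + -5 = -1) = -1 (attained at k = 1)
  C[0][1] = min over k of (A[0][0] + B[0][1] = 4 + 7 = 11, A[0][1] + B[1][1] = 4 + 0 = 4) = 4 (attained at k = 1)
  C[1][0] = min over k of (A[1][0] + B[0][0] = 0 + -2 = -2, A[1][1] + B[1][0] = 5 + -5 = 0) = -2 (attained at k = 0)
  C[1][1] = min over k of (A[1][0] + B[0][1] = 0 + 7 = 7, A[1][1] + B[1][1] = 5 + 0 = 5) = 5 (attained at k = 1)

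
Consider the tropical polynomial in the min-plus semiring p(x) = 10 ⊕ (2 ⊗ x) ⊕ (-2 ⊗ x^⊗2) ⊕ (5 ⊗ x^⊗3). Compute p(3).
p(3) = 4

A tropical monomial a ⊗ x^⊗i evaluates to a + i · x. Evaluating each term at x = 3:
  Term 0 contributes 10 + 0 · 3 = 10
  Term 1 contributes 2 + 1 · 3 = 5
  Term 2 contributes -2 + 2 · 3 = 4
  Term 3 contributes 5 + 3 · 3 = 14
p(3) = ⊕ of these = min[10, 5, 4, 14] = 4.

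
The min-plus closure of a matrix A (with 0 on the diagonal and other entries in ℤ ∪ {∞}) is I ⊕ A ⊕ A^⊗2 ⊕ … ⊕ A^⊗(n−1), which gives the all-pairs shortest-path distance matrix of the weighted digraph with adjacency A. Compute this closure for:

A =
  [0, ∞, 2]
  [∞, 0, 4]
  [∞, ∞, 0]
Closure =
  [0, ∞, 2]
  [∞, 0, 4]
  [∞, ∞, 0]

This is the Floyd-Warshall all-pairs shortest-path computation. For each intermediate vertex k = 0, 1, …, 2, update dist[i][j] ← min(dist[i][j], dist[i][k] + dist[k][j]). The final matrix gives, for each (i, j), the minimum total weight of any directed path from i to j (possibly empty when i = j).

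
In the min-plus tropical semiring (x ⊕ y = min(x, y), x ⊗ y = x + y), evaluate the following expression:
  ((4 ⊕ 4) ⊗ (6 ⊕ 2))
((4 ⊕ 4) ⊗ (6 ⊕ 2)) = 6

Expand innermost to outermost. Recall ⊕ takes the minimum of its arguments and ⊗ takes their sum. Working out the expression ((4 ⊕ 4) ⊗ (6 ⊕ 2)) gives 6.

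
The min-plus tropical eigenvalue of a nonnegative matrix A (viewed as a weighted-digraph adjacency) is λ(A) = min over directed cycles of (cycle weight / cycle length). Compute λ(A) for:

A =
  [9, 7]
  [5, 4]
λ(A) = 4

Enumerate directed cycles and compute their means (weight / length). Sample:
  cycle 0 → 0: weight = 9, length = 1, mean = 9/1 ≈ 9.000
  cycle 1 → 1: weight = 4, length = 1, mean = 4/1 ≈ 4.000
  cycle 0 → 1 → 0: weight = 12, length = 2, mean = 12/2 ≈ 6.000
  cycle 1 → 0 → 1: weight = 12, length = 2, mean = 12/2 ≈ 6.000
Minimum mean = 4.000, attained e.g. along the cycle 1 → 1 with weight 4 and length 1. So λ(A) = 4/1 = 4.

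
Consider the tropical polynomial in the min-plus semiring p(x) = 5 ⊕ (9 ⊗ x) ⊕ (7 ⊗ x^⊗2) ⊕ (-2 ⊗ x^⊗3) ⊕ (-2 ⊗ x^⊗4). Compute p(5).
p(5) = 5

A tropical monomial a ⊗ x^⊗i evaluates to a + i · x. Evaluating each term at x = 5:
  Term 0 contributes 5 + 0 · 5 = 5
  Term 1 contributes 9 + 1 · 5 = 14
  Term 2 contributes 7 + 2 · 5 = 17
  Term 3 contributes -2 + 3 · 5 = 13
  Term 4 contributes -2 + 4 · 5 = 18
p(5) = ⊕ of these = min[5, 14, 17, 13, 18] = 5.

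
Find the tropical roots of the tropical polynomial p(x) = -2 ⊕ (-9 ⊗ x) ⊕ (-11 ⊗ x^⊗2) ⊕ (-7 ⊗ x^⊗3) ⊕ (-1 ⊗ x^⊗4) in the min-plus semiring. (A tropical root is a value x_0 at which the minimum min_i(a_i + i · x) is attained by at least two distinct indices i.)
Roots: {-6, -4, 2, 7}

Each tropical root is a break point of the lower envelope of the lines y = a_i + i · x (there are 5 lines, with slopes 0, 1, ..., 4). Only the lines that attain the minimum somewhere contribute to roots; other lines are dominated. Here the surviving (envelope) indices are i = 4, i = 3, i = 2, i = 1, i = 0.
Intersections between consecutive envelope lines give the roots: for adjacent envelope indices i < j the intersection is x = (a_i − a_j) / (j − i). Reading off the sorted break points: {-6, -4, 2, 7}.
Verification: at each break x_0, at least two indices attain the minimum of min_i(a_i + i · x_0).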